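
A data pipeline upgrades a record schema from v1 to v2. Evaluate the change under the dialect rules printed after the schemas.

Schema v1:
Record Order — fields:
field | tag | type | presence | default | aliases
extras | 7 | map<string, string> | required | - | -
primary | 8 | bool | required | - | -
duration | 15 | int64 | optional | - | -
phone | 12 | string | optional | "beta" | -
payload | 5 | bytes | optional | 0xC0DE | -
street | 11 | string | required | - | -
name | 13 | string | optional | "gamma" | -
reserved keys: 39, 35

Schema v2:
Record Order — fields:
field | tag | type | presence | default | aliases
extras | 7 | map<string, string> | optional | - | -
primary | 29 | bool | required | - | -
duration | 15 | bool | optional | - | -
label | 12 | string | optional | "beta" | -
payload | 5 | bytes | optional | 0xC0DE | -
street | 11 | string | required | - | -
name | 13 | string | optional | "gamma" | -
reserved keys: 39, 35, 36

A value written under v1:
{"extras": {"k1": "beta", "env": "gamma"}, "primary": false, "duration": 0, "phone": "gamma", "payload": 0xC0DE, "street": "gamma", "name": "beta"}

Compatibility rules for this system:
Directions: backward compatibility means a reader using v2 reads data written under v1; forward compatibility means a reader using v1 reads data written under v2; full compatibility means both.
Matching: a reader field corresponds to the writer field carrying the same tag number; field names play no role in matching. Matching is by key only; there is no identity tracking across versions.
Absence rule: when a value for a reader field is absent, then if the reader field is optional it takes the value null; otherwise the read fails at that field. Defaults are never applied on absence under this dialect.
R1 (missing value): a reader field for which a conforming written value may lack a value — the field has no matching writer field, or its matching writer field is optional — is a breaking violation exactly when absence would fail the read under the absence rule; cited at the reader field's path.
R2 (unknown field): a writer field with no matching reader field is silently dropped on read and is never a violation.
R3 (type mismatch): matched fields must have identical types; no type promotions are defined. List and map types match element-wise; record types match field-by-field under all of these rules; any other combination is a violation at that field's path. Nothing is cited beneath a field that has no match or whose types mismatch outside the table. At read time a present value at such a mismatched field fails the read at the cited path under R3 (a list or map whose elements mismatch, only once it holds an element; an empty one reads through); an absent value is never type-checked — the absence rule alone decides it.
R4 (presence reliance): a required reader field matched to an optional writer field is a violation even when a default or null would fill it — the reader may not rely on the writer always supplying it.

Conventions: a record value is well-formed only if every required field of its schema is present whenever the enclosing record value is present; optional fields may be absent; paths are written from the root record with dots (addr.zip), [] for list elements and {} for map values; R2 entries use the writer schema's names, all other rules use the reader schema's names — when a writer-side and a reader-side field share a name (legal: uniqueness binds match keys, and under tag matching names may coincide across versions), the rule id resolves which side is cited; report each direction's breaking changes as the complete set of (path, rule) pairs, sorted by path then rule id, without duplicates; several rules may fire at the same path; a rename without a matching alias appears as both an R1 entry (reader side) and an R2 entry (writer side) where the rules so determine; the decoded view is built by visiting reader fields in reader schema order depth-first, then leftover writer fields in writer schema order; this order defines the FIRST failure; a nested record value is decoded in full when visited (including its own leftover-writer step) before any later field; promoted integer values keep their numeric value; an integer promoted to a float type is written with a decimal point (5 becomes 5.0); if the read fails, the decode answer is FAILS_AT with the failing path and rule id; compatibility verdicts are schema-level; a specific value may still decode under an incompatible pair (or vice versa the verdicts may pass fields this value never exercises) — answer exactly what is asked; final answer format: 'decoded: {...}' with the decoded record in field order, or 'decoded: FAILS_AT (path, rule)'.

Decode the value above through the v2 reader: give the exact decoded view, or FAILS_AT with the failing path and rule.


decoded: FAILS_AT (primary, R1)

each type pair in Order: writer, then reader
decoding the Order value with the v2 reader:
  extras := {"k1": "beta", "env": "gamma"}
  read fails at primary under R1 (no fill)
  => FAILS_AT (primary, R1)
diffs on Order not affecting the asked answer:
  field extras in record Order: required changed to optional -> changes Order's schema-level verdicts only — the decode of this value is the same
  field duration in record Order: type int64 changed to bool -> changes Order's schema-level verdicts only — the decode of this value is the same
  renamed field phone to label in record Order -> fires no rule on Order under this dialect and leaves the result unchanged


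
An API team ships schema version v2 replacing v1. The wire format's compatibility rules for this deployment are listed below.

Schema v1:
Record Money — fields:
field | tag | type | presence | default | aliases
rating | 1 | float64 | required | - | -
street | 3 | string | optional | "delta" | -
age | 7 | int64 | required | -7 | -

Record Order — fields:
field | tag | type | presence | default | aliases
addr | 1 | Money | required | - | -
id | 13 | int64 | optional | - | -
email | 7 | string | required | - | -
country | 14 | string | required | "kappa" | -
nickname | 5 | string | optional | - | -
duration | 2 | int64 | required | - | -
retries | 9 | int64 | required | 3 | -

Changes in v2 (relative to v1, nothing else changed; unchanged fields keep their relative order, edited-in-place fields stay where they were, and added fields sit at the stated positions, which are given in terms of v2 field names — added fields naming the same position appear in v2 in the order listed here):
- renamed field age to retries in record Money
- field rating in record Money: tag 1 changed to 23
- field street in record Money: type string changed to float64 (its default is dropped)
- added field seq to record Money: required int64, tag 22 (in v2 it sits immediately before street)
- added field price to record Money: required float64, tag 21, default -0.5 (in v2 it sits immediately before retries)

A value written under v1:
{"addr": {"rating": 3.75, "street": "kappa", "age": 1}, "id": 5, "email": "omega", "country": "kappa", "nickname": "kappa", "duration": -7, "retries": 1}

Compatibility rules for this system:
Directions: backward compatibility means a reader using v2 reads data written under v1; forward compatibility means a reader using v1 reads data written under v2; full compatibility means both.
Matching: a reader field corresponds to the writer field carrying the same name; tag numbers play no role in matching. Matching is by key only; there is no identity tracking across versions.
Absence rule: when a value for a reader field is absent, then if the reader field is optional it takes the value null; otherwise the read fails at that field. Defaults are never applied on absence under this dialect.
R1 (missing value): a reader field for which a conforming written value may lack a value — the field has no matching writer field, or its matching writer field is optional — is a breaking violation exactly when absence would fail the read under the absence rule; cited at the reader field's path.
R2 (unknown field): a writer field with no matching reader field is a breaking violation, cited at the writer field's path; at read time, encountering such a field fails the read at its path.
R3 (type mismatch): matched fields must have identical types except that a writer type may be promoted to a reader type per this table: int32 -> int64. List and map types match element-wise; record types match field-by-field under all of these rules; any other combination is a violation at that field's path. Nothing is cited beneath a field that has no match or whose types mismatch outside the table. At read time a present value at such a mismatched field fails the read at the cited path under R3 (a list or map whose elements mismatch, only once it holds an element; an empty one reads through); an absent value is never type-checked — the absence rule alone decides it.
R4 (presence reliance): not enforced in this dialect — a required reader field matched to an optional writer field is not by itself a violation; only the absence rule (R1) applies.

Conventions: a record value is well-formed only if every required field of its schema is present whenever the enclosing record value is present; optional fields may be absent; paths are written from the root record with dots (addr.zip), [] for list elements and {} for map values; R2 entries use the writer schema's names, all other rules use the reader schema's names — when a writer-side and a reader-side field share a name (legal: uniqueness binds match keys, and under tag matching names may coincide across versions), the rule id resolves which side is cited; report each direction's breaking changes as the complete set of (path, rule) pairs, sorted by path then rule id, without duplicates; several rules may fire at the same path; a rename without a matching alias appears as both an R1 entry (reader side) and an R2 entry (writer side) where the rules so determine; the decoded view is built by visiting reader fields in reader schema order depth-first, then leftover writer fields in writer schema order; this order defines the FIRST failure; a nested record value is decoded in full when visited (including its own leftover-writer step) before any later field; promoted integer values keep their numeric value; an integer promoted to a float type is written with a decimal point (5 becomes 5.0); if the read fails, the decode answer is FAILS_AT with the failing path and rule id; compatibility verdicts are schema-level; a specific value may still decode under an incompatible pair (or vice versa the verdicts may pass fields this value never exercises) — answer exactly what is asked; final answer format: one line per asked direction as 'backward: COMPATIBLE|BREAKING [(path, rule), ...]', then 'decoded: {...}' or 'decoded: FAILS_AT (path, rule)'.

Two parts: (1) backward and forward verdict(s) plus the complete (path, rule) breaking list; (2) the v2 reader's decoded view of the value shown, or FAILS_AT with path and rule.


backward: BREAKING [(addr.age, R2), (addr.price, R1), (addr.retries, R1), (addr.seq, R1), (addr.street, R3)]; forward: BREAKING [(addr.age, R1), (addr.price, R2), (addr.retries, R2), (addr.seq, R2), (addr.street, R3)]; decoded: FAILS_AT (addr.seq, R1)

in Order below, arrows point writer -> reader
checking backward for Order: reader v2 against writer v1:
  addr <- addr (Money -> Money, writer required)
  id <- id (int64 -> int64, writer optional)
  email <- email (string -> string, writer required)
  country <- country (string -> string, writer required)
  nickname <- nickname (string -> string, writer optional)
  duration <- duration (int64 -> int64, writer required)
  retries <- retries (int64 -> int64, writer required)
  addr.rating <- addr.rating (float64 -> float64, writer required)
  addr.seq: no writer match
  addr.street <- addr.street (string -> float64, writer optional)
  addr.price: no writer match
  addr.retries: no writer match
  leftover writer field: addr.age
  violation R2 at addr.age
  violation R1 at addr.price
  violation R1 at addr.retries
  violation R1 at addr.seq
  violation R3 at addr.street
  backward on Order therefore BREAKING (5)
checking forward for Order: reader v1 against writer v2:
  addr <- addr (Money -> Money, writer required)
  id <- id (int64 -> int64, writer optional)
  email <- email (string -> string, writer required)
  country <- country (string -> string, writer required)
  nickname <- nickname (string -> string, writer optional)
  duration <- duration (int64 -> int64, writer required)
  retries <- retries (int64 -> int64, writer required)
  addr.rating <- addr.rating (float64 -> float64, writer required)
  addr.street <- addr.street (float64 -> string, writer optional)
  addr.age: no writer match
  leftover writer field: addr.seq
  leftover writer field: addr.price
  leftover writer field: addr.retries
  violation R1 at addr.age
  violation R2 at addr.price
  violation R2 at addr.retries
  violation R2 at addr.seq
  violation R3 at addr.street
  forward on Order therefore BREAKING (5)
decoding the Order value with the v2 reader:
  addr.rating := 3.75
  read fails at addr.seq under R1 (no fill)
  => FAILS_AT (addr.seq, R1)


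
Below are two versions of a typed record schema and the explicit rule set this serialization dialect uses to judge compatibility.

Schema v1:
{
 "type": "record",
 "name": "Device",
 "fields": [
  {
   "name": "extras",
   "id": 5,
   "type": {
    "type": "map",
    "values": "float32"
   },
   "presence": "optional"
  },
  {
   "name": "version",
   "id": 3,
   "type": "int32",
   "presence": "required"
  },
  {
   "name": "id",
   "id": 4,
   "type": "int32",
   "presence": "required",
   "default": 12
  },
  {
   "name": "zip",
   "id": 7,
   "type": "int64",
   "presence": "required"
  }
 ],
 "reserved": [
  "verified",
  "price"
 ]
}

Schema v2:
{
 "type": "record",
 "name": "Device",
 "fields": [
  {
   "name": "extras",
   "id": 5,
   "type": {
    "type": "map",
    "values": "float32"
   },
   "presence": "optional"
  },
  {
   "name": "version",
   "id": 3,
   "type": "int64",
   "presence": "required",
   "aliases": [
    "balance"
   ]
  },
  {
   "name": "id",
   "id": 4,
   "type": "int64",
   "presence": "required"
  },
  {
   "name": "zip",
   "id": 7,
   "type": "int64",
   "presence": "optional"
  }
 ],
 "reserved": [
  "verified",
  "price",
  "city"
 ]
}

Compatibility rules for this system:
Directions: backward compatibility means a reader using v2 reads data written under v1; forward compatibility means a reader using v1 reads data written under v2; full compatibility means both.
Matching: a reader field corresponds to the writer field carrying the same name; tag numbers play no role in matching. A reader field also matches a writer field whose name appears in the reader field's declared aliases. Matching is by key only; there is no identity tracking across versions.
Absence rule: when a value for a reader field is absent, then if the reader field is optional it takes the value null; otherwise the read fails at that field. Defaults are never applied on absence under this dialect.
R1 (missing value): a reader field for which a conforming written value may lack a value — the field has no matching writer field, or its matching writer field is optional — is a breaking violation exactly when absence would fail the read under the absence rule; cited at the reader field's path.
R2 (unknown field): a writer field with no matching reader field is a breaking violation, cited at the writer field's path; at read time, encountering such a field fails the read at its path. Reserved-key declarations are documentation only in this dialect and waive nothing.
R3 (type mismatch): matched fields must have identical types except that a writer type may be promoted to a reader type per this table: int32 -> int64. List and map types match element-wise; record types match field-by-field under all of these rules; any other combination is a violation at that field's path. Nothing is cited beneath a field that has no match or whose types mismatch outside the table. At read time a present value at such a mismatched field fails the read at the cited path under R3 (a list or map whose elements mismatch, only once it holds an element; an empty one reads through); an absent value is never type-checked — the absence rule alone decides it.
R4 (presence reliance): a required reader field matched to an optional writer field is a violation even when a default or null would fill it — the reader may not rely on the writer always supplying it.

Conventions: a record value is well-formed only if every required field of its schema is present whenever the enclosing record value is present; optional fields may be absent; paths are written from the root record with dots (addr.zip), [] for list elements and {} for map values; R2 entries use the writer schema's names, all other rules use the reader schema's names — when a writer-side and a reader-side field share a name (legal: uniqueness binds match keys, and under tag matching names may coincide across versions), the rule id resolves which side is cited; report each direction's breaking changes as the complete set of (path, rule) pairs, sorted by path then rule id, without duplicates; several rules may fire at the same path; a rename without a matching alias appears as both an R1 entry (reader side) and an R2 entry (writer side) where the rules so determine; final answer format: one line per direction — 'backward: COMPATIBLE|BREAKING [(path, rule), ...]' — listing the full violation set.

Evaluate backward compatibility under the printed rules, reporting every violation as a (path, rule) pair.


arrows below run writer -> reader for Device
backward on Device — v2 reading data written by v1:
  extras <- extras (map<string, float32> -> map<string, float32>, writer optional)
  version <- version (int32 -> int64, writer required)
  id <- id (int32 -> int64, writer required)
  zip <- zip (int64 -> int64, writer required)
  => backward: COMPATIBLE
ruling out the remaining Device differences:
  field version in record Device: type int32 changed to int64 -> affects forward compatibility only, which is not asked
  field zip in record Device: required changed to optional -> affects forward compatibility only, which is not asked
  field id in record Device: type int32 changed to int64 (its default is dropped) -> affects forward compatibility only, which is not asked

backward: COMPATIBLE []


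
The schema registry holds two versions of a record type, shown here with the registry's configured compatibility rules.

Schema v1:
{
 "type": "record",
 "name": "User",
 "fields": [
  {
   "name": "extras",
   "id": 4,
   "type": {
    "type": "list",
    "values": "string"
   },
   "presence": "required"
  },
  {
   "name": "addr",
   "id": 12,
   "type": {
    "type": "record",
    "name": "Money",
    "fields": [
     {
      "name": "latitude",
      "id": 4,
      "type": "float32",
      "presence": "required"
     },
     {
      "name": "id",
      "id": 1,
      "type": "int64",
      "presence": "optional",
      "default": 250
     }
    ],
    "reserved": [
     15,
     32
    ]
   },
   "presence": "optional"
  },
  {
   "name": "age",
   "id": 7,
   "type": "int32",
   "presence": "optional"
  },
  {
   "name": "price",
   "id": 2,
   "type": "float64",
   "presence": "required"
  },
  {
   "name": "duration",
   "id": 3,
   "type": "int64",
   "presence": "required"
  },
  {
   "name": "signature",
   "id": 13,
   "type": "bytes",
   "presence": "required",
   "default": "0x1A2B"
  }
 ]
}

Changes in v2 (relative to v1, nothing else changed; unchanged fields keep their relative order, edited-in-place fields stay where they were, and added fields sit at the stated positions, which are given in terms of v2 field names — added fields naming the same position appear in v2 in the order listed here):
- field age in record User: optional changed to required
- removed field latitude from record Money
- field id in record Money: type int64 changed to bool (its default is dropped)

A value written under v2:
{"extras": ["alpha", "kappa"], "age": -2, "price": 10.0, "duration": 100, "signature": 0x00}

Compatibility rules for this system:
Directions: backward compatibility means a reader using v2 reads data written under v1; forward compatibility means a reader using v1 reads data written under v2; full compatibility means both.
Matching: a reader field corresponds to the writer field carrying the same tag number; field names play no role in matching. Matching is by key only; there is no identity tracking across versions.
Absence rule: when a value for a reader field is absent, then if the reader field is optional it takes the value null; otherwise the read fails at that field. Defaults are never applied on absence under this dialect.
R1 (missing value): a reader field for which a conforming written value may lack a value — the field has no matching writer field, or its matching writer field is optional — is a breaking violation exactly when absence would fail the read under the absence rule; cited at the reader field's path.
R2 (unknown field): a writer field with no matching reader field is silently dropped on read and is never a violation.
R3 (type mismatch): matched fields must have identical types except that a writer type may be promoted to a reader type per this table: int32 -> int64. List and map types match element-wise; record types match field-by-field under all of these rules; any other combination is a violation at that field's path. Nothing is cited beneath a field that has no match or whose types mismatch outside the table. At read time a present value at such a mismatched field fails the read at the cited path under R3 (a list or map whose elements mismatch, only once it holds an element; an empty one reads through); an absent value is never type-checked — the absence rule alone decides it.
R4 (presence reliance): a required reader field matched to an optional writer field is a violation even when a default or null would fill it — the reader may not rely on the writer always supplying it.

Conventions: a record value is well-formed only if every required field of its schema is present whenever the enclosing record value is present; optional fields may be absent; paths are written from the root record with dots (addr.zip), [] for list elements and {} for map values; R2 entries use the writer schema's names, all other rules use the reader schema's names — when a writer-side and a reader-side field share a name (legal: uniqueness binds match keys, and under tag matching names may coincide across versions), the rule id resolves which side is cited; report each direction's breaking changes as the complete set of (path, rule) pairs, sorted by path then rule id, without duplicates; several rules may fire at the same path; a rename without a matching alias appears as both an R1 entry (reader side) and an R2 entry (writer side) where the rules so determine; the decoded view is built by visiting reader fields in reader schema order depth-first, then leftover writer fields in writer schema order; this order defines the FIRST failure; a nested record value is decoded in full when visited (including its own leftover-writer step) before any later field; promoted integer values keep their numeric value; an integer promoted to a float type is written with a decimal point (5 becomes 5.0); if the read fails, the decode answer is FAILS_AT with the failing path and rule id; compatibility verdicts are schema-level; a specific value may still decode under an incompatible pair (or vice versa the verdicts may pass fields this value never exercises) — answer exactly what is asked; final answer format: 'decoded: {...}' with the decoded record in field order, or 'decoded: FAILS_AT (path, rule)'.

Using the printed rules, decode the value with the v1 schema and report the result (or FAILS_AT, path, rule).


decoded: {"extras": ["alpha", "kappa"], "addr": null, "age": -2, "price": 10.0, "duration": 100, "signature": 0x00}

arrows below run writer -> reader for User
decode (reader v1):
  extras := ["alpha", "kappa"]
  addr := null (absent, optional -> null)
  age := -2
  price := 10.0
  duration := 100
  signature := 0x00
  => decoded: {"extras": ["alpha", "kappa"], "addr": null, "age": -2, "price": 10.0, "duration": 100, "signature": 0x00}
the other User changes do not affect what is asked:
  field age in record User: optional changed to required -> shifts the User verdicts, not this decode
  removed field latitude from record Money -> shifts the User verdicts, not this decode
  field id in record Money: type int64 changed to bool (its default is dropped) -> shifts the User verdicts, not this decode


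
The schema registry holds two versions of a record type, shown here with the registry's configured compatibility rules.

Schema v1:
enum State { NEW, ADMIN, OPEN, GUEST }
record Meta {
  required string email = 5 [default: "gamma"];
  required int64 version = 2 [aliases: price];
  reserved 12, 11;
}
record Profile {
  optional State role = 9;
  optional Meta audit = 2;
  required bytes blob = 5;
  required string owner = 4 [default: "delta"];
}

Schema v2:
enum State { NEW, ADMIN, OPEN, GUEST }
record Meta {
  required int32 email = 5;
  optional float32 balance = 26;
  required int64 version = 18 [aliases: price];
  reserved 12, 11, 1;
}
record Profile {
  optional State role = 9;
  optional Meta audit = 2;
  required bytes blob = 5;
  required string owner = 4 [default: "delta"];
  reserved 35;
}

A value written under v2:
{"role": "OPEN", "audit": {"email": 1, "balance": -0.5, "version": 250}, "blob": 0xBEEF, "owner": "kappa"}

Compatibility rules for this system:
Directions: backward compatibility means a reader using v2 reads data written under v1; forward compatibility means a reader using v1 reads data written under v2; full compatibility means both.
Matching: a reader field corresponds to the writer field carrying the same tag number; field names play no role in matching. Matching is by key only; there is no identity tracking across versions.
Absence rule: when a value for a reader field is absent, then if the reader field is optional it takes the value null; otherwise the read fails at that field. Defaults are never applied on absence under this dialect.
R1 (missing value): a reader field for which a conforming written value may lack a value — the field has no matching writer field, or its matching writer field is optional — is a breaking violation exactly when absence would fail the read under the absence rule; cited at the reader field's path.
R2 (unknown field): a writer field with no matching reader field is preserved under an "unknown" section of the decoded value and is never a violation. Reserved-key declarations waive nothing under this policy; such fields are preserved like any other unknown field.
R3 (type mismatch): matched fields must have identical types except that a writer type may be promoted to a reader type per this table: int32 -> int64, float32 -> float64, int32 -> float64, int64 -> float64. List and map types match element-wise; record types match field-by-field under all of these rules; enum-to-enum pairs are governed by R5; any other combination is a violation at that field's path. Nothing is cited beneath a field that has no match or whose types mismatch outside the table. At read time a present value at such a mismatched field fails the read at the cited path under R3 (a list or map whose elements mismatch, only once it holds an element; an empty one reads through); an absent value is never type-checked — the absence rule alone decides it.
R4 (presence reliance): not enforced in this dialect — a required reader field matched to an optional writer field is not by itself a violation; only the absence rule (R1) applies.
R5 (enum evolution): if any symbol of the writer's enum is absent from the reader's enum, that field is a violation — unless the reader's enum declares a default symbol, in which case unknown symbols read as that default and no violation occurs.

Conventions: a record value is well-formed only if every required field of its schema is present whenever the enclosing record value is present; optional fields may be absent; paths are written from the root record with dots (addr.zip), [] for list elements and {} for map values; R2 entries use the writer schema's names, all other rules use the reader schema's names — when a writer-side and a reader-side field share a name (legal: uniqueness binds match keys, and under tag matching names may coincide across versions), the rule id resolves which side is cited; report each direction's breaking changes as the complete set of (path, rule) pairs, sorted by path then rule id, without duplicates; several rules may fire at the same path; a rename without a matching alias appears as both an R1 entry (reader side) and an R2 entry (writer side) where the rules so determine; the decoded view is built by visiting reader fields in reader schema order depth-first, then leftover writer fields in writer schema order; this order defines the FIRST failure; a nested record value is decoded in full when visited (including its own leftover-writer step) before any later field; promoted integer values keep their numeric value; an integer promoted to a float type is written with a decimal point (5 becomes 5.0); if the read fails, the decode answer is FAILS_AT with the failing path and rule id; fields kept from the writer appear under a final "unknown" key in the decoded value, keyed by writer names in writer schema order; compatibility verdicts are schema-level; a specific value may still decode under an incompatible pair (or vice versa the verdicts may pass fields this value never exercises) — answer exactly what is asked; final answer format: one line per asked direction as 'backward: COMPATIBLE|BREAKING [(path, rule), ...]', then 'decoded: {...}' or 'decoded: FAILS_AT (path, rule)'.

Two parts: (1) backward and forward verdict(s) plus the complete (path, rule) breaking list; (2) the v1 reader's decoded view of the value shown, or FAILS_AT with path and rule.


backward: BREAKING [(audit.email, R3), (audit.version, R1)]; forward: BREAKING [(audit.email, R3), (audit.version, R1)]; decoded: FAILS_AT (audit.email, R3)

arrows below run writer -> reader for Profile
backward pass over Profile, reader schema v2, writer schema v1:
  State -> State, writer optional: role aligns to role
  Meta -> Meta, writer optional: audit aligns to audit
  bytes -> bytes, writer required: blob aligns to blob
  string -> string, writer required: owner aligns to owner
  string -> int32, writer required: audit.email aligns to audit.email
  no writer field matches reader audit.balance
  no writer field matches reader audit.version
  writer audit.version: unknown to reader
  breaking: (audit.email, R3)
  breaking: (audit.version, R1)
  => backward verdict for Profile: BREAKING, 2 violation(s)
forward pass over Profile, reader schema v1, writer schema v2:
  State -> State, writer optional: role aligns to role
  Meta -> Meta, writer optional: audit aligns to audit
  bytes -> bytes, writer required: blob aligns to blob
  string -> string, writer required: owner aligns to owner
  int32 -> string, writer required: audit.email aligns to audit.email
  no writer field matches reader audit.version
  writer audit.balance: unknown to reader
  writer audit.version: unknown to reader
  breaking: (audit.email, R3)
  breaking: (audit.version, R1)
  => forward verdict for Profile: BREAKING, 2 violation(s)
decode (reader v1):
  role := "OPEN"
  read fails at audit.email under R3
  => FAILS_AT (audit.email, R3)


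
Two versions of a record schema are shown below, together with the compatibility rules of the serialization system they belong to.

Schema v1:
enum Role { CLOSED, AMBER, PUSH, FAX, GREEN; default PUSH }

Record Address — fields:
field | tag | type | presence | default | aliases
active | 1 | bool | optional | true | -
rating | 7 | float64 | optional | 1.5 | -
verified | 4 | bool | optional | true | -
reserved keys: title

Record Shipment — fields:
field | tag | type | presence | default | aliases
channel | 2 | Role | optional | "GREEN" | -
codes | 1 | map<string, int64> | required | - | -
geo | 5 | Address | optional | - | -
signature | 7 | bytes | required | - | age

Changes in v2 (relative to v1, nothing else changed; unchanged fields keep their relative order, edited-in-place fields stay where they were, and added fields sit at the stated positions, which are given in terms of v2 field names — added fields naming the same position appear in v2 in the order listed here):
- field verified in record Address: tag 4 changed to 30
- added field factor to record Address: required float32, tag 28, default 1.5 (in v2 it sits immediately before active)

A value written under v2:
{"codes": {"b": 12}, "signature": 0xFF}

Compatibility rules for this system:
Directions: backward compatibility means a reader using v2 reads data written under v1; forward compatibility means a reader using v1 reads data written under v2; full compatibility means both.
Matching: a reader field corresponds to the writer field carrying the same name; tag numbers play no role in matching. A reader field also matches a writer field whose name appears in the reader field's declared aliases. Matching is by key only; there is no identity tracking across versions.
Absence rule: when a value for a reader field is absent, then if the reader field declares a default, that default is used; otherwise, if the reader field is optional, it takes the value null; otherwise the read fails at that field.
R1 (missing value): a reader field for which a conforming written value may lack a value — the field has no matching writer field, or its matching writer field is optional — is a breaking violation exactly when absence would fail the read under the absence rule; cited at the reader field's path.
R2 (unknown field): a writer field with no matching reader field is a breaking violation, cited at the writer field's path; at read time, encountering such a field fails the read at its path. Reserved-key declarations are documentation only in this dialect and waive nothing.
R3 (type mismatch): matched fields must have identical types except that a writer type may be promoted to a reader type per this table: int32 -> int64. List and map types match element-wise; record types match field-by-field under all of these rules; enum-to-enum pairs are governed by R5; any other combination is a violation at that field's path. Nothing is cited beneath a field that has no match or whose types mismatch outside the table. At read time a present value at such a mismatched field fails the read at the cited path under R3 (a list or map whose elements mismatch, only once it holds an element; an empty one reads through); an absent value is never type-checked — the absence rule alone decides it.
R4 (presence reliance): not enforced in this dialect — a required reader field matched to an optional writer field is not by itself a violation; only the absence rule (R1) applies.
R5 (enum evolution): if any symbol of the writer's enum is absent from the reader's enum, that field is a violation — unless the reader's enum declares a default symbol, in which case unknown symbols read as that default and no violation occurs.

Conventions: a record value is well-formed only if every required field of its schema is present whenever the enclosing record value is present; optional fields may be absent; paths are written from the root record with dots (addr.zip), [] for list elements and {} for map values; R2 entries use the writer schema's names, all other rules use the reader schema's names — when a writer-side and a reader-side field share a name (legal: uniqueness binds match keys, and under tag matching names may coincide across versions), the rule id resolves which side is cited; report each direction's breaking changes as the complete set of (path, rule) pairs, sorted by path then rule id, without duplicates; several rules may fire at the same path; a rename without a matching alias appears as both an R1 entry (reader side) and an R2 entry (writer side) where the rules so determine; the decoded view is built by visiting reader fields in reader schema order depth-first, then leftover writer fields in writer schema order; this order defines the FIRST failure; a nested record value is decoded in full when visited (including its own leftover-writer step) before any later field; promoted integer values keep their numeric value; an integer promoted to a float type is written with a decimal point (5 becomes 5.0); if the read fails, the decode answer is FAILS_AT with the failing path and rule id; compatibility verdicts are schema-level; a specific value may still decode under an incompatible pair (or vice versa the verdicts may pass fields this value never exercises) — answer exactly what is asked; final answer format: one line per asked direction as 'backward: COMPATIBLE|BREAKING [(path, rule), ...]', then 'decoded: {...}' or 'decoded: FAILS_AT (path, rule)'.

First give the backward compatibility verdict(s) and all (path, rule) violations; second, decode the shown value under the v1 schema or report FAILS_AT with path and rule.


each type pair in Shipment: writer, then reader
checking backward for Shipment: reader v2 against writer v1:
  writer optional, Role -> Role: reader channel maps from writer channel
  writer required, map<string, int64> -> map<string, int64>: reader codes maps from writer codes
  writer optional, Address -> Address: reader geo maps from writer geo
  writer required, bytes -> bytes: reader signature maps from writer signature
  no writer field matches reader geo.factor
  writer optional, bool -> bool: reader geo.active maps from writer geo.active
  writer optional, float64 -> float64: reader geo.rating maps from writer geo.rating
  writer optional, bool -> bool: reader geo.verified maps from writer geo.verified
  => no violations; backward on Shipment: COMPATIBLE
decoding the Shipment value with the v1 reader:
  channel := "GREEN" (no value, default fills)
  codes := {"b": 12}
  geo := null (not supplied -> null)
  signature := 0xFF
  => decoded: {"channel": "GREEN", "codes": {"b": 12}, "geo": null, "signature": 0xFF}
the other Shipment changes do not affect what is asked:
  field verified in record Address: tag 4 changed to 30 -> no rule fires on it in Shipment's dialect; the asked verdict holds
  added field factor to record Address: required float32, tag 28, default 1.5 (in v2 it sits immediately before active) -> matters only for Shipment's forward compatibility — outside the asked direction

backward: COMPATIBLE []; decoded: {"channel": "GREEN", "codes": {"b": 12}, "geo": null, "signature": 0xFF}


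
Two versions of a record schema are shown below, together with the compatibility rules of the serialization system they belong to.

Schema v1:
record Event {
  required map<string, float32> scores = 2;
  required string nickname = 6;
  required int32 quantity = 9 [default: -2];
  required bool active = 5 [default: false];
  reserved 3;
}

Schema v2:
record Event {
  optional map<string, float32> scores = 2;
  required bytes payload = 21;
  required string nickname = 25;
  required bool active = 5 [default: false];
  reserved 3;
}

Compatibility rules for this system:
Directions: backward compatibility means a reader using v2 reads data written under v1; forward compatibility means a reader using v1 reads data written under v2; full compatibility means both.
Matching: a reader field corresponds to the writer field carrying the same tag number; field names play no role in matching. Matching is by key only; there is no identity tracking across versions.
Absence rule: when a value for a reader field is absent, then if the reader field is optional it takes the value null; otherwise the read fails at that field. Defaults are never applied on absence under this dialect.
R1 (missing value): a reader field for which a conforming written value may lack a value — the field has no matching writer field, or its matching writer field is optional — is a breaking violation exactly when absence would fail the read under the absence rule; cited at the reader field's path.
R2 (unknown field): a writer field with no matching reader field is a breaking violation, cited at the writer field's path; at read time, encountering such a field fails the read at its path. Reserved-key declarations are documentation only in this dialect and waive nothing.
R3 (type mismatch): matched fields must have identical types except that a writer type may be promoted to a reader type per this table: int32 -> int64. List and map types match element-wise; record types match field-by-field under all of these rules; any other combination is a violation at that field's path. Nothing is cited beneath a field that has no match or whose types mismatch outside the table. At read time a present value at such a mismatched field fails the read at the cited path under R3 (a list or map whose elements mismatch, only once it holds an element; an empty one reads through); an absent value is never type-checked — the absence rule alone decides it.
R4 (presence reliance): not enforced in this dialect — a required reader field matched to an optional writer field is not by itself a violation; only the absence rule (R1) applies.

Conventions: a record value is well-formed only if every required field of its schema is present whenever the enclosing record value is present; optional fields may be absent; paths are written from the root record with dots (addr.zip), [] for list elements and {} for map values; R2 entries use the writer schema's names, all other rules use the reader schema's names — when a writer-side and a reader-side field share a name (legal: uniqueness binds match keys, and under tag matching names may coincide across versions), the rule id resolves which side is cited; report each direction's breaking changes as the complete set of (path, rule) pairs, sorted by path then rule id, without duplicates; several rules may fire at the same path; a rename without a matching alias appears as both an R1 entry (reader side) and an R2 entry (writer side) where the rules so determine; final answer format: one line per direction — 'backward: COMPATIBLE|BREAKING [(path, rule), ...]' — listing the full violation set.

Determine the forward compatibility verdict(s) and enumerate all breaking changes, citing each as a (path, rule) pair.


forward: BREAKING [(nickname, R1), (nickname, R2), (payload, R2), (quantity, R1), (scores, R1)]

each type pair in Event: writer, then reader
forward analysis of Event with v1 as reader and v2 as writer:
  scores: paired with writer scores (map<string, float32> -> map<string, float32>; writer optional)
  nickname: no writer match
  quantity: no writer match
  active: paired with writer active (bool -> bool; writer required)
  writer field payload has no reader counterpart
  writer field nickname has no reader counterpart
  rule R1 violated at nickname
  rule R2 violated at nickname
  rule R2 violated at payload
  rule R1 violated at quantity
  rule R1 violated at scores
  => 5 violation(s): forward is BREAKING for Event
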